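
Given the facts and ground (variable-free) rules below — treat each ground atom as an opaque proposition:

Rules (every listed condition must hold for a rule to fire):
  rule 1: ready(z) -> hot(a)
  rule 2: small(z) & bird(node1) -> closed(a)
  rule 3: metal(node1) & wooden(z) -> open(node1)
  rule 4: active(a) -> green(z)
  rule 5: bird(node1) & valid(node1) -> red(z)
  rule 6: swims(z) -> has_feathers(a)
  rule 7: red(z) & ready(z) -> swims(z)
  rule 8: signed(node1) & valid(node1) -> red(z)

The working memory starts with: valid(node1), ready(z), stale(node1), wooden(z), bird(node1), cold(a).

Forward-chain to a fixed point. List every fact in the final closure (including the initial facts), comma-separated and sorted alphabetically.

bird(node1), cold(a), has_feathers(a), hot(a), ready(z), red(z), stale(node1), swims(z), valid(node1), wooden(z)

[1] rule 1 [ready(z) -> hot(a)]; rule 5 [bird(node1) & valid(node1) -> red(z)]. ⇒ new: hot(a), red(z).
[2] rule 7 [red(z) & ready(z) -> swims(z)]. ⇒ new: swims(z).
[3] rule 6 [swims(z) -> has_feathers(a)]. ⇒ new: has_feathers(a).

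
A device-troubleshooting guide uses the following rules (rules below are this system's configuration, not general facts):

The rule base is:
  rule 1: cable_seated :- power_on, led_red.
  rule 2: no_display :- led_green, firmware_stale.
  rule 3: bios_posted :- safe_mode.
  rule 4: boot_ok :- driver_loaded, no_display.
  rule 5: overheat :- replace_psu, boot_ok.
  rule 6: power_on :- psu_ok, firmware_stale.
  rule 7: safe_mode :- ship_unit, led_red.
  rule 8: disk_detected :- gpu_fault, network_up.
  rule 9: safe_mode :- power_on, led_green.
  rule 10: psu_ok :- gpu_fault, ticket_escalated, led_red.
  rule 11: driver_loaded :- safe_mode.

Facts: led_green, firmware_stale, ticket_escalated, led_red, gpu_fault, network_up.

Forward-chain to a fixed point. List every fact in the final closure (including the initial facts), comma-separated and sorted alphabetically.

bios_posted, boot_ok, cable_seated, disk_detected, driver_loaded, firmware_stale, gpu_fault, led_green, led_red, network_up, no_display, power_on, psu_ok, safe_mode, ticket_escalated

Round 1 — rule 2, rule 8, rule 10, derive no_display, disk_detected, psu_ok.
Round 2 — rule 6, derive power_on.
Round 3 — rule 1, rule 9, derive cable_seated, safe_mode.
Round 4 — rule 3, rule 11, derive bios_posted, driver_loaded.
Round 5 — rule 4, derive boot_ok.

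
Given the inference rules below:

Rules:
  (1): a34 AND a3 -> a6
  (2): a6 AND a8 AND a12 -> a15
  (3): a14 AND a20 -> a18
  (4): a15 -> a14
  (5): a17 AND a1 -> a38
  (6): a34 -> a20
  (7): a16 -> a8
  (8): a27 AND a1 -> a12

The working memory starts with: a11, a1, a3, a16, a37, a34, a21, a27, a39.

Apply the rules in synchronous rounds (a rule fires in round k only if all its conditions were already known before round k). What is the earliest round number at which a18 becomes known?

Round 1: (1) [a34 AND a3 -> a6]; (6) [a34 -> a20]; (7) [a16 -> a8]; (8) [a27 AND a1 -> a12]. Adds a6, a20, a8, a12.
Round 2: (2) [a6 AND a8 AND a12 -> a15]. Adds a15.
Round 3: (4) [a15 -> a14]. Adds a14.
Round 4: (3) [a14 AND a20 -> a18]. Adds a18.
a18 first appears in round 4.

4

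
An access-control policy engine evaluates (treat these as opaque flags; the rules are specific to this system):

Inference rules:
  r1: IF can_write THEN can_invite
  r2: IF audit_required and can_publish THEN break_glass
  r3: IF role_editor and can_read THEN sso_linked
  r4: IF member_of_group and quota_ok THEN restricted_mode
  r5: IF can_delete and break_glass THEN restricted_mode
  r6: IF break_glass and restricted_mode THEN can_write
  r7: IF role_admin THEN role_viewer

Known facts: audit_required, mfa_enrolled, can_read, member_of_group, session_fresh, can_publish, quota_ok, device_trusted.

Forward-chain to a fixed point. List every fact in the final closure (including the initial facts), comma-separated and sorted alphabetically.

[1] r2 [IF audit_required and can_publish THEN break_glass]; r4 [IF member_of_group and quota_ok THEN restricted_mode]. ⇒ new: break_glass, restricted_mode.
[2] r6 [IF break_glass and restricted_mode THEN can_write]. ⇒ new: can_write.
[3] r1 [IF can_write THEN can_invite]. ⇒ new: can_invite.

audit_required, break_glass, can_invite, can_publish, can_read, can_write, device_trusted, member_of_group, mfa_enrolled, quota_ok, restricted_mode, session_fresh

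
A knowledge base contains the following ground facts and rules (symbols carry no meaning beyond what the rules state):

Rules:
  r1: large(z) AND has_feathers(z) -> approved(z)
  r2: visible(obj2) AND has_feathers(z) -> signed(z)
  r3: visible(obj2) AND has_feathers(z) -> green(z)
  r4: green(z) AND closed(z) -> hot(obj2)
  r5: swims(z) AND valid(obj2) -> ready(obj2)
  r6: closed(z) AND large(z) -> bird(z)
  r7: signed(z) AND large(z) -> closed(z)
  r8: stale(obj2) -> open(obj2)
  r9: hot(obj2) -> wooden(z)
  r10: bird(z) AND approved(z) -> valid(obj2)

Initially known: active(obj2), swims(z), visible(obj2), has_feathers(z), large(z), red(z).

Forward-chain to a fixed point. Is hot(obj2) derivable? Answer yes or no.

yes

Round 1: r1 [large(z) AND has_feathers(z) -> approved(z)]; r2 [visible(obj2) AND has_feathers(z) -> signed(z)]; r3 [visible(obj2) AND has_feathers(z) -> green(z)]. Adds approved(z), signed(z), green(z).
Round 2: r7 [signed(z) AND large(z) -> closed(z)]. Adds closed(z).
Round 3: r4 [green(z) AND closed(z) -> hot(obj2)]; r6 [closed(z) AND large(z) -> bird(z)]. Adds hot(obj2), bird(z).
Round 4: r9 [hot(obj2) -> wooden(z)]; r10 [bird(z) AND approved(z) -> valid(obj2)]. Adds wooden(z), valid(obj2).
Round 5: r5 [swims(z) AND valid(obj2) -> ready(obj2)]. Adds ready(obj2).
hot(obj2) appears in round 3, so it is derivable.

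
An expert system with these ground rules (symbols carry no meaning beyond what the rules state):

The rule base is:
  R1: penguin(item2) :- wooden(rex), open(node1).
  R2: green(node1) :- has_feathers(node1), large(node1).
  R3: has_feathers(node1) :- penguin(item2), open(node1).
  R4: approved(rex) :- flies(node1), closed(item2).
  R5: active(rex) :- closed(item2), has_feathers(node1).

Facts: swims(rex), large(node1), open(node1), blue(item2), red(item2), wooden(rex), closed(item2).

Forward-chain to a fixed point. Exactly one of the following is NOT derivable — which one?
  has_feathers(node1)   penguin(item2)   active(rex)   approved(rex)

approved(rex)

Round 1: R1 [penguin(item2) :- wooden(rex), open(node1).]. Adds penguin(item2).
Round 2: R3 [has_feathers(node1) :- penguin(item2), open(node1).]. Adds has_feathers(node1).
Round 3: R2 [green(node1) :- has_feathers(node1), large(node1).]; R5 [active(rex) :- closed(item2), has_feathers(node1).]. Adds green(node1), active(rex).
Derived: penguin(item2) (round 1), has_feathers(node1) (round 2), active(rex) (round 3). approved(rex) never appears in any round.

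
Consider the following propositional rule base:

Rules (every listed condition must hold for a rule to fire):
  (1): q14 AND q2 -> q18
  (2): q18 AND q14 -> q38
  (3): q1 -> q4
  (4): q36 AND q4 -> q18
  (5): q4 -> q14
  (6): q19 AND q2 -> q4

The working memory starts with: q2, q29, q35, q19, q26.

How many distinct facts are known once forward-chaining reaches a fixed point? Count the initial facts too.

Round 1 fires (6), giving q4.
Round 2 fires (5), giving q14.
Round 3 fires (1), giving q18.
Round 4 fires (2), giving q38.
Closure: {q14, q18, q19, q2, q26, q29, q35, q38, q4} — 9 facts.

9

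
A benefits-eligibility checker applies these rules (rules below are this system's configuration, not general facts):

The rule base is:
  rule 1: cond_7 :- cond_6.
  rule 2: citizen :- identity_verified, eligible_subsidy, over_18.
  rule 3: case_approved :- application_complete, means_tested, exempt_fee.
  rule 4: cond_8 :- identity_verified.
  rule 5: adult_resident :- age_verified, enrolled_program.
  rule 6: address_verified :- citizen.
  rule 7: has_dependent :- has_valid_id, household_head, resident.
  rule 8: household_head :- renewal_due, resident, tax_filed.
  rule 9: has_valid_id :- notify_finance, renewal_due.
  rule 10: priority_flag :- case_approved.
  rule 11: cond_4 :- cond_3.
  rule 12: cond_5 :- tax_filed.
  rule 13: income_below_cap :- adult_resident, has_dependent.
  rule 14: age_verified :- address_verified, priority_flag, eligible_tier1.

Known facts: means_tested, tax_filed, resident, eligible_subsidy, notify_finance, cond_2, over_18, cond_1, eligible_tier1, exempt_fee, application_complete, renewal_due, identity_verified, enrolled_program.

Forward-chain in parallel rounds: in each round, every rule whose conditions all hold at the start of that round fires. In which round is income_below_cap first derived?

Round 1 fires rule 2, rule 3, rule 4, rule 8, rule 9, rule 12, giving citizen, case_approved, cond_8, household_head, has_valid_id, cond_5.
Round 2 fires rule 6, rule 7, rule 10, giving address_verified, has_dependent, priority_flag.
Round 3 fires rule 14, giving age_verified.
Round 4 fires rule 5, giving adult_resident.
Round 5 fires rule 13, giving income_below_cap.
income_below_cap first appears in round 5.

5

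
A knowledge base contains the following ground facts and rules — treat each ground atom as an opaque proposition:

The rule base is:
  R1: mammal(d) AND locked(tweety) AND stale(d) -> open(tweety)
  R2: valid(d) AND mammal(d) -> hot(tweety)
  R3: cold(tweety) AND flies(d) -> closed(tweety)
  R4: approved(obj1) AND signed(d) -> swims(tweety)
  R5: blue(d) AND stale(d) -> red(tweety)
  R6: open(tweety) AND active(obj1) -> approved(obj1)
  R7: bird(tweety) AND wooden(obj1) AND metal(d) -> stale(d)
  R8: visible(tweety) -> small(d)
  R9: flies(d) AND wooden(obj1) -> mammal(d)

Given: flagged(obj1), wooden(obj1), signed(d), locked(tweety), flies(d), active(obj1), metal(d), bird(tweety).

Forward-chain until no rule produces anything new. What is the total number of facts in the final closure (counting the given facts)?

13

Round 1: R7 [bird(tweety) AND wooden(obj1) AND metal(d) -> stale(d)]; R9 [flies(d) AND wooden(obj1) -> mammal(d)]. New: stale(d), mammal(d).
Round 2: R1 [mammal(d) AND locked(tweety) AND stale(d) -> open(tweety)]. New: open(tweety).
Round 3: R6 [open(tweety) AND active(obj1) -> approved(obj1)]. New: approved(obj1).
Round 4: R4 [approved(obj1) AND signed(d) -> swims(tweety)]. New: swims(tweety).
Closure: {active(obj1), approved(obj1), bird(tweety), flagged(obj1), flies(d), locked(tweety), mammal(d), metal(d), open(tweety), signed(d), stale(d), swims(tweety), wooden(obj1)} — 13 facts.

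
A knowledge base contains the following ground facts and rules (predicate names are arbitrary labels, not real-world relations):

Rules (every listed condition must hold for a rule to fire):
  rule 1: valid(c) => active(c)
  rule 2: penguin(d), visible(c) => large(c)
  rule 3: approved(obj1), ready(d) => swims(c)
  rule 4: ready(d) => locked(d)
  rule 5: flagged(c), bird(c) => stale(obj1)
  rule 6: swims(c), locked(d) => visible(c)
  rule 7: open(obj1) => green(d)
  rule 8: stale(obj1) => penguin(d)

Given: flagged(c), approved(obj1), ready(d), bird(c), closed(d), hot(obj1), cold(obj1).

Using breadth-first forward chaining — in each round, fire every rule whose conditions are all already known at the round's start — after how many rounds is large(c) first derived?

Round 1: rule 3 [approved(obj1), ready(d) => swims(c)]; rule 4 [ready(d) => locked(d)]; rule 5 [flagged(c), bird(c) => stale(obj1)]. Adds swims(c), locked(d), stale(obj1).
Round 2: rule 6 [swims(c), locked(d) => visible(c)]; rule 8 [stale(obj1) => penguin(d)]. Adds visible(c), penguin(d).
Round 3: rule 2 [penguin(d), visible(c) => large(c)]. Adds large(c).
large(c) first appears in round 3.

3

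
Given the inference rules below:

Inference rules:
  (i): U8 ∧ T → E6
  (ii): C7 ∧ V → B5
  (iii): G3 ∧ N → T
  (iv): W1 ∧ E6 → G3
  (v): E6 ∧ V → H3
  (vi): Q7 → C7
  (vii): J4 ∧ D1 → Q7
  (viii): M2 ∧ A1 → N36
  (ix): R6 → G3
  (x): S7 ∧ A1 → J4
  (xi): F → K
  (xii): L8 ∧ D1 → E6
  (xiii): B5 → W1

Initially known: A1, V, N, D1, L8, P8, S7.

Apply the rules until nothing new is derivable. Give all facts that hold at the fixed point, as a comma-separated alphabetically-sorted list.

A1, B5, C7, D1, E6, G3, H3, J4, L8, N, P8, Q7, S7, T, V, W1

Round 1 fires (x), (xii), giving J4, E6.
Round 2 fires (v), (vii), giving H3, Q7.
Round 3 fires (vi), giving C7.
Round 4 fires (ii), giving B5.
Round 5 fires (xiii), giving W1.
Round 6 fires (iv), giving G3.
Round 7 fires (iii), giving T.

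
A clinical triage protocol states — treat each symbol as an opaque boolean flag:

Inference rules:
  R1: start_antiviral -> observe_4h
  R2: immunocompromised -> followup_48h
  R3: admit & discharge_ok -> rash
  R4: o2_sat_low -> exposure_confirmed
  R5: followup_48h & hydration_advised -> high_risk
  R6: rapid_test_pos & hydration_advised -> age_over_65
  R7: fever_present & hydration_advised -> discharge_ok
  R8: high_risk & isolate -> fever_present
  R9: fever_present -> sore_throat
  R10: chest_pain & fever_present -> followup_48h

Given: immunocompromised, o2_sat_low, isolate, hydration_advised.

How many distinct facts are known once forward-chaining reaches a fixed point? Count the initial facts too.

10

Round 1 fires R2, R4, giving followup_48h, exposure_confirmed.
Round 2 fires R5, giving high_risk.
Round 3 fires R8, giving fever_present.
Round 4 fires R7, R9, giving discharge_ok, sore_throat.
Closure: {discharge_ok, exposure_confirmed, fever_present, followup_48h, high_risk, hydration_advised, immunocompromised, isolate, o2_sat_low, sore_throat} — 10 facts.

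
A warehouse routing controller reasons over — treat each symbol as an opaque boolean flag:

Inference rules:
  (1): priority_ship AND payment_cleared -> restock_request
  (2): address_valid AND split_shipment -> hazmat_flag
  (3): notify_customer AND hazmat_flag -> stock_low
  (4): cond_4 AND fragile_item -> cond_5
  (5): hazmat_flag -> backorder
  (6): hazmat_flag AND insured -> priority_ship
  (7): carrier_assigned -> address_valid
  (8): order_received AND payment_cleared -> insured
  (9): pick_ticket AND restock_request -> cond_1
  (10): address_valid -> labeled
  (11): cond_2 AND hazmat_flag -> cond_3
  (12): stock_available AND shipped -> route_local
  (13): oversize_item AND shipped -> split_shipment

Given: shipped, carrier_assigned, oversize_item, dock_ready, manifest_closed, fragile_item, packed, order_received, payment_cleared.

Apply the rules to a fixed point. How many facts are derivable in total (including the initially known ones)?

Round 1: (7) [carrier_assigned -> address_valid]; (8) [order_received AND payment_cleared -> insured]; (13) [oversize_item AND shipped -> split_shipment]. New: address_valid, insured, split_shipment.
Round 2: (2) [address_valid AND split_shipment -> hazmat_flag]; (10) [address_valid -> labeled]. New: hazmat_flag, labeled.
Round 3: (5) [hazmat_flag -> backorder]; (6) [hazmat_flag AND insured -> priority_ship]. New: backorder, priority_ship.
Round 4: (1) [priority_ship AND payment_cleared -> restock_request]. New: restock_request.
Closure: {address_valid, backorder, carrier_assigned, dock_ready, fragile_item, hazmat_flag, insured, labeled, manifest_closed, order_received, oversize_item, packed, payment_cleared, priority_ship, restock_request, shipped, split_shipment} — 17 facts.

17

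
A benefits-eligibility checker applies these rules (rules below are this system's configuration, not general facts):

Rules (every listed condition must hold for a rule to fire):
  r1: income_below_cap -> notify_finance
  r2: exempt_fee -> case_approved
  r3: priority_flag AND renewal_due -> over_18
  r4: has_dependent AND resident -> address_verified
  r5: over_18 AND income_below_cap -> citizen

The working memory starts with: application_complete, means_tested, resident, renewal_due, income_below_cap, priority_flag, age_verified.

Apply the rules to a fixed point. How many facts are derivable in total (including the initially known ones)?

Round 1 — r1, r3, derive notify_finance, over_18.
Round 2 — r5, derive citizen.
Closure: {age_verified, application_complete, citizen, income_below_cap, means_tested, notify_finance, over_18, priority_flag, renewal_due, resident} — 10 facts.

10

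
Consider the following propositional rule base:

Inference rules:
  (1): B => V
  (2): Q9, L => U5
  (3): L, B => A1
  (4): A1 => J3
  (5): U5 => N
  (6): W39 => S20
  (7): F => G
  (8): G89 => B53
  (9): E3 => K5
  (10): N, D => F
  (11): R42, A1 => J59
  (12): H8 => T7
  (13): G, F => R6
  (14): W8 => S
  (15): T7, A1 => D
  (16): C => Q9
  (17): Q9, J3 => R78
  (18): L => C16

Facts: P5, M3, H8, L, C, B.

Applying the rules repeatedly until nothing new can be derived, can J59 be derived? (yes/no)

Round 1 — (1), (3), (12), (16), (18), derive V, A1, T7, Q9, C16.
Round 2 — (2), (4), (15), derive U5, J3, D.
Round 3 — (5), (17), derive N, R78.
Round 4 — (10), derive F.
Round 5 — (7), derive G.
Round 6 — (13), derive R6.
Fixed point reached. J59 is concluded only by (11); (11) needs R42 (never derived).

no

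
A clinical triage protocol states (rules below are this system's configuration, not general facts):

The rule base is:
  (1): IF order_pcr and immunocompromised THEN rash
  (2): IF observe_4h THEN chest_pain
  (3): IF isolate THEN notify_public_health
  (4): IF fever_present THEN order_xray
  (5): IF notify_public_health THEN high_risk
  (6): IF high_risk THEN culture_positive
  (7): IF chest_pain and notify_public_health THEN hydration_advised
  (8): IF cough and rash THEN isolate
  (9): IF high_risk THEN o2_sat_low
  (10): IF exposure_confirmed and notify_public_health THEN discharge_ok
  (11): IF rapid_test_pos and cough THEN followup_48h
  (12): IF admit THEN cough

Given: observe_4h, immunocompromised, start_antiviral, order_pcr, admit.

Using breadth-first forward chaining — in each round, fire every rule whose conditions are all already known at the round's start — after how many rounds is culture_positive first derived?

Round 1: (1) [IF order_pcr and immunocompromised THEN rash]; (2) [IF observe_4h THEN chest_pain]; (12) [IF admit THEN cough]. Adds rash, chest_pain, cough.
Round 2: (8) [IF cough and rash THEN isolate]. Adds isolate.
Round 3: (3) [IF isolate THEN notify_public_health]. Adds notify_public_health.
Round 4: (5) [IF notify_public_health THEN high_risk]; (7) [IF chest_pain and notify_public_health THEN hydration_advised]. Adds high_risk, hydration_advised.
Round 5: (6) [IF high_risk THEN culture_positive]; (9) [IF high_risk THEN o2_sat_low]. Adds culture_positive, o2_sat_low.
culture_positive first appears in round 5.

5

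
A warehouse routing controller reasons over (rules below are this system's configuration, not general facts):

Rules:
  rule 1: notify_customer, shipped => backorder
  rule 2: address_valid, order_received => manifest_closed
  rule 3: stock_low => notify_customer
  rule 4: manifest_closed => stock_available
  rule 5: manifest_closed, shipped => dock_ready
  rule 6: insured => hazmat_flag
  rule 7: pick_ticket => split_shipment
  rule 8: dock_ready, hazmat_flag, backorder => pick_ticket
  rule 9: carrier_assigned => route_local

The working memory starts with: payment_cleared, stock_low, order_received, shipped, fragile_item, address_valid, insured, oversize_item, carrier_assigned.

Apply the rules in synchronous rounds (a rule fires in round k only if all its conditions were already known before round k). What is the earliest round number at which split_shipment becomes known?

Round 1: rule 2 [address_valid, order_received => manifest_closed]; rule 3 [stock_low => notify_customer]; rule 6 [insured => hazmat_flag]; rule 9 [carrier_assigned => route_local]. Adds manifest_closed, notify_customer, hazmat_flag, route_local.
Round 2: rule 1 [notify_customer, shipped => backorder]; rule 4 [manifest_closed => stock_available]; rule 5 [manifest_closed, shipped => dock_ready]. Adds backorder, stock_available, dock_ready.
Round 3: rule 8 [dock_ready, hazmat_flag, backorder => pick_ticket]. Adds pick_ticket.
Round 4: rule 7 [pick_ticket => split_shipment]. Adds split_shipment.
split_shipment first appears in round 4.

4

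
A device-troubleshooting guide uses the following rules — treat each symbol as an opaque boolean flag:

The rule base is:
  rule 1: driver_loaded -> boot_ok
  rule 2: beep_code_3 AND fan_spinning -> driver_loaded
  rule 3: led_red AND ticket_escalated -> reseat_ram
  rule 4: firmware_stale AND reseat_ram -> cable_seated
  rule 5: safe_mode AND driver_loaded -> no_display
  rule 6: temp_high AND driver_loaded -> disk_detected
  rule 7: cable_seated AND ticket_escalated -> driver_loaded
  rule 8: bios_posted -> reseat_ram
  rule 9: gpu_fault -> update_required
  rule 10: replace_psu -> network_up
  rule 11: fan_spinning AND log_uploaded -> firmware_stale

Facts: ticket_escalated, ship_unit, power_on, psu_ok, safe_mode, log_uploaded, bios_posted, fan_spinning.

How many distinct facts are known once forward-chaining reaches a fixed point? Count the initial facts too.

Round 1 — rule 8, rule 11, derive reseat_ram, firmware_stale.
Round 2 — rule 4, derive cable_seated.
Round 3 — rule 7, derive driver_loaded.
Round 4 — rule 1, rule 5, derive boot_ok, no_display.
Closure: {bios_posted, boot_ok, cable_seated, driver_loaded, fan_spinning, firmware_stale, log_uploaded, no_display, power_on, psu_ok, reseat_ram, safe_mode, ship_unit, ticket_escalated} — 14 facts.

14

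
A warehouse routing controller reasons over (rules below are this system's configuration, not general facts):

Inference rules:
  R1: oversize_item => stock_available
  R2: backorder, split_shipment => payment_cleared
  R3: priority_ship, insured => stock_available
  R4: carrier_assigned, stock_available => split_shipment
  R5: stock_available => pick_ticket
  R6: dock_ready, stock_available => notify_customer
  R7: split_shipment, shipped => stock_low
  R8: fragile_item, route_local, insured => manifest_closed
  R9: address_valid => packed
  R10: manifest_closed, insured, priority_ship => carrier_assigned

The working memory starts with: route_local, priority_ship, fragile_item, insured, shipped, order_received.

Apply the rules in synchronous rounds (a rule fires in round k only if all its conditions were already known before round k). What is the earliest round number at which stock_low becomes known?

4

Round 1 fires R3, R8, giving stock_available, manifest_closed.
Round 2 fires R5, R10, giving pick_ticket, carrier_assigned.
Round 3 fires R4, giving split_shipment.
Round 4 fires R7, giving stock_low.
stock_low first appears in round 4.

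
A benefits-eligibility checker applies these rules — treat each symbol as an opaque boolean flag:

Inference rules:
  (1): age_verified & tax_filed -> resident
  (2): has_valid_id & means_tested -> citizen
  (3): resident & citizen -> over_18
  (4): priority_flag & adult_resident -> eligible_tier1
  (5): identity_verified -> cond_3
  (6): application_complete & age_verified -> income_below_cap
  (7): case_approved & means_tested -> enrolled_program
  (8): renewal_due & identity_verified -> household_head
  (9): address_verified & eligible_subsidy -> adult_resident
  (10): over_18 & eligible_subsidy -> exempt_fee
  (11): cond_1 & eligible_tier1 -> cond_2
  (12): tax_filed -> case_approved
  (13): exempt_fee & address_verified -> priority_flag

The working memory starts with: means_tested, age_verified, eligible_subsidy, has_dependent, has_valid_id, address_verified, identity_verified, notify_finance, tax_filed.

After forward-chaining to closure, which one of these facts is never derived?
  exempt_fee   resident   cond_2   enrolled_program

Round 1: (1) [age_verified & tax_filed -> resident]; (2) [has_valid_id & means_tested -> citizen]; (5) [identity_verified -> cond_3]; (9) [address_verified & eligible_subsidy -> adult_resident]; (12) [tax_filed -> case_approved]. New: resident, citizen, cond_3, adult_resident, case_approved.
Round 2: (3) [resident & citizen -> over_18]; (7) [case_approved & means_tested -> enrolled_program]. New: over_18, enrolled_program.
Round 3: (10) [over_18 & eligible_subsidy -> exempt_fee]. New: exempt_fee.
Round 4: (13) [exempt_fee & address_verified -> priority_flag]. New: priority_flag.
Round 5: (4) [priority_flag & adult_resident -> eligible_tier1]. New: eligible_tier1.
Derived: enrolled_program (round 2), exempt_fee (round 3), resident (round 1). cond_2 never appears in any round.

cond_2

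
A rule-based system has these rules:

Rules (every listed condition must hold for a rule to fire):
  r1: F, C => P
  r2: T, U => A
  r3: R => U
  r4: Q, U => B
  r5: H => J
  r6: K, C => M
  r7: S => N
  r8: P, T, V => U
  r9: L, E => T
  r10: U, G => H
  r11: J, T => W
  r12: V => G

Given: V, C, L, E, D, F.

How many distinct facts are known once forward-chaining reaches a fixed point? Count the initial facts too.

[1] r1 [F, C => P]; r9 [L, E => T]; r12 [V => G]. ⇒ new: P, T, G.
[2] r8 [P, T, V => U]. ⇒ new: U.
[3] r2 [T, U => A]; r10 [U, G => H]. ⇒ new: A, H.
[4] r5 [H => J]. ⇒ new: J.
[5] r11 [J, T => W]. ⇒ new: W.
Closure: {A, C, D, E, F, G, H, J, L, P, T, U, V, W} — 14 facts.

14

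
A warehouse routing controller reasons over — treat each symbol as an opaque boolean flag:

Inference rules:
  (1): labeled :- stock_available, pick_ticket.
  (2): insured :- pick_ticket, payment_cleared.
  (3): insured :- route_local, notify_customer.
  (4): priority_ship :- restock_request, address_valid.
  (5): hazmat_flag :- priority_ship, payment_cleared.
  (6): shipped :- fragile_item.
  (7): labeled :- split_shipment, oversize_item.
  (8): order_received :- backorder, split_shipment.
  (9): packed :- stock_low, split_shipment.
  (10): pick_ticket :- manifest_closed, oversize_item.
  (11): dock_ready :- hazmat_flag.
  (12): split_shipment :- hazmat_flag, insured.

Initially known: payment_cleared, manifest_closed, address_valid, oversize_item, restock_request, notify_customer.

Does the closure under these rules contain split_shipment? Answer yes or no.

yes

Round 1 — (4), (10), derive priority_ship, pick_ticket.
Round 2 — (2), (5), derive insured, hazmat_flag.
Round 3 — (11), (12), derive dock_ready, split_shipment.
Round 4 — (7), derive labeled.
split_shipment appears in round 3, so it is derivable.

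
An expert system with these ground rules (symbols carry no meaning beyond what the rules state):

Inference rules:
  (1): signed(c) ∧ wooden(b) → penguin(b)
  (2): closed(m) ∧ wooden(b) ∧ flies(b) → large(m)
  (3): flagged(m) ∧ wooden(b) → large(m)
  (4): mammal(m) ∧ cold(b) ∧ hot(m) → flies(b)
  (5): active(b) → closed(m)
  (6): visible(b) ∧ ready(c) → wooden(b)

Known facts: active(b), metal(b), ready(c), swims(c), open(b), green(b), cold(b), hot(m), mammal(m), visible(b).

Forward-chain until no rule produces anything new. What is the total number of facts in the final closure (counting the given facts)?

[1] (4) [mammal(m) ∧ cold(b) ∧ hot(m) → flies(b)]; (5) [active(b) → closed(m)]; (6) [visible(b) ∧ ready(c) → wooden(b)]. ⇒ new: flies(b), closed(m), wooden(b).
[2] (2) [closed(m) ∧ wooden(b) ∧ flies(b) → large(m)]. ⇒ new: large(m).
Closure: {active(b), closed(m), cold(b), flies(b), green(b), hot(m), large(m), mammal(m), metal(b), open(b), ready(c), swims(c), visible(b), wooden(b)} — 14 facts.

14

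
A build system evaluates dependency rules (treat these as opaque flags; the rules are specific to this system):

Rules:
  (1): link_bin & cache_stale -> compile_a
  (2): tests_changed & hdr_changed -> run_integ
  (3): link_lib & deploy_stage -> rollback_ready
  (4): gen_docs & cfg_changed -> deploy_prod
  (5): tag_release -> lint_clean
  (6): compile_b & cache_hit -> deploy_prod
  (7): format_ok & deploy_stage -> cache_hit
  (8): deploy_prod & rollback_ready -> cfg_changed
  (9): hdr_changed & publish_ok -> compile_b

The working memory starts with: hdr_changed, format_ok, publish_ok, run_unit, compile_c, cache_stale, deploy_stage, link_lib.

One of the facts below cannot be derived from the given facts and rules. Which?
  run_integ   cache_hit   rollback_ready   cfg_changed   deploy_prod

Round 1: (3) [link_lib & deploy_stage -> rollback_ready]; (7) [format_ok & deploy_stage -> cache_hit]; (9) [hdr_changed & publish_ok -> compile_b]. Adds rollback_ready, cache_hit, compile_b.
Round 2: (6) [compile_b & cache_hit -> deploy_prod]. Adds deploy_prod.
Round 3: (8) [deploy_prod & rollback_ready -> cfg_changed]. Adds cfg_changed.
Derived: rollback_ready (round 1), deploy_prod (round 2), cache_hit (round 1), cfg_changed (round 3). run_integ never appears in any round.

run_integ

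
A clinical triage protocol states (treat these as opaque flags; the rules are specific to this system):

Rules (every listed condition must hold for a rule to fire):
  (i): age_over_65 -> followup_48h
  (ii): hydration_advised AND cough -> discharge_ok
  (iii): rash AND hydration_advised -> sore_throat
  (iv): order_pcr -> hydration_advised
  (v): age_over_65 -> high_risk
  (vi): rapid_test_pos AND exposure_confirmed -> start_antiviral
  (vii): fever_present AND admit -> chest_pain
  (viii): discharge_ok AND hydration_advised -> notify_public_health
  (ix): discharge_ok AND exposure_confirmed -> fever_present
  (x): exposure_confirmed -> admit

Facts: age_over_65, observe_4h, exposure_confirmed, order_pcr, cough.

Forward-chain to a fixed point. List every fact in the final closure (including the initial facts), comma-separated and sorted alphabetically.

[1] (i) [age_over_65 -> followup_48h]; (iv) [order_pcr -> hydration_advised]; (v) [age_over_65 -> high_risk]; (x) [exposure_confirmed -> admit]. ⇒ new: followup_48h, hydration_advised, high_risk, admit.
[2] (ii) [hydration_advised AND cough -> discharge_ok]. ⇒ new: discharge_ok.
[3] (viii) [discharge_ok AND hydration_advised -> notify_public_health]; (ix) [discharge_ok AND exposure_confirmed -> fever_present]. ⇒ new: notify_public_health, fever_present.
[4] (vii) [fever_present AND admit -> chest_pain]. ⇒ new: chest_pain.

admit, age_over_65, chest_pain, cough, discharge_ok, exposure_confirmed, fever_present, followup_48h, high_risk, hydration_advised, notify_public_health, observe_4h, order_pcr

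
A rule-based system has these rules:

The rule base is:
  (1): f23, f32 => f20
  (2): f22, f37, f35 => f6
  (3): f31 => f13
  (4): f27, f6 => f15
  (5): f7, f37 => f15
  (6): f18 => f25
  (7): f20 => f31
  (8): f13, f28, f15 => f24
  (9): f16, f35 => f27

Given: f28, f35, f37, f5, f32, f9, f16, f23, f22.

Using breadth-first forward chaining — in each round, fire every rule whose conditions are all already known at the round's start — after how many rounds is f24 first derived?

4

Round 1: (1) [f23, f32 => f20]; (2) [f22, f37, f35 => f6]; (9) [f16, f35 => f27]. New: f20, f6, f27.
Round 2: (4) [f27, f6 => f15]; (7) [f20 => f31]. New: f15, f31.
Round 3: (3) [f31 => f13]. New: f13.
Round 4: (8) [f13, f28, f15 => f24]. New: f24.
f24 first appears in round 4.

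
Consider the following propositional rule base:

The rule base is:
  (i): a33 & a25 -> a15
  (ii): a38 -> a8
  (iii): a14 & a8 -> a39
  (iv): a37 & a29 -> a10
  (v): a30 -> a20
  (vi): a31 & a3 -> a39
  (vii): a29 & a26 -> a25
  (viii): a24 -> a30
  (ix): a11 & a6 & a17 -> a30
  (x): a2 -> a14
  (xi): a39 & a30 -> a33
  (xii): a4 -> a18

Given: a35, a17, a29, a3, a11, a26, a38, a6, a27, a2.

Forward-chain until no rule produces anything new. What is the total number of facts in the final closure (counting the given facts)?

18

[1] (ii) [a38 -> a8]; (vii) [a29 & a26 -> a25]; (ix) [a11 & a6 & a17 -> a30]; (x) [a2 -> a14]. ⇒ new: a8, a25, a30, a14.
[2] (iii) [a14 & a8 -> a39]; (v) [a30 -> a20]. ⇒ new: a39, a20.
[3] (xi) [a39 & a30 -> a33]. ⇒ new: a33.
[4] (i) [a33 & a25 -> a15]. ⇒ new: a15.
Closure: {a11, a14, a15, a17, a2, a20, a25, a26, a27, a29, a3, a30, a33, a35, a38, a39, a6, a8} — 18 facts.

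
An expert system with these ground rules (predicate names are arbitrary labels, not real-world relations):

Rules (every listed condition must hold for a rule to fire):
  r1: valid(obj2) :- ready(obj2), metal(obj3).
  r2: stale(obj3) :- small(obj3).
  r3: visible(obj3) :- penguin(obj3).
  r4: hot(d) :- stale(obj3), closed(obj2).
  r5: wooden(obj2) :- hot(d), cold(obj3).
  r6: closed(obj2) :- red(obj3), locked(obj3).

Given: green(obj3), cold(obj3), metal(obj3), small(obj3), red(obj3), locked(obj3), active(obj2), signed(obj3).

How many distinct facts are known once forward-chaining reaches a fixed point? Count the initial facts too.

12

Round 1: r2 [stale(obj3) :- small(obj3).]; r6 [closed(obj2) :- red(obj3), locked(obj3).]. Adds stale(obj3), closed(obj2).
Round 2: r4 [hot(d) :- stale(obj3), closed(obj2).]. Adds hot(d).
Round 3: r5 [wooden(obj2) :- hot(d), cold(obj3).]. Adds wooden(obj2).
Closure: {active(obj2), closed(obj2), cold(obj3), green(obj3), hot(d), locked(obj3), metal(obj3), red(obj3), signed(obj3), small(obj3), stale(obj3), wooden(obj2)} — 12 facts.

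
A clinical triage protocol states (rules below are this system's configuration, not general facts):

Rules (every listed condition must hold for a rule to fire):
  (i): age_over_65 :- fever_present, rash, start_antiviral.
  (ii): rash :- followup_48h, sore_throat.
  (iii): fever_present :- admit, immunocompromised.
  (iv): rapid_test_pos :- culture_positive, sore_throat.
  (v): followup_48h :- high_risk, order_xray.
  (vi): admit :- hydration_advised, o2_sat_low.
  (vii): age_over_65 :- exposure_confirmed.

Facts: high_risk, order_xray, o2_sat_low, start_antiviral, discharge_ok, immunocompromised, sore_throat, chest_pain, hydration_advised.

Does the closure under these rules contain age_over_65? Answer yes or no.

Round 1 — (v), (vi), derive followup_48h, admit.
Round 2 — (ii), (iii), derive rash, fever_present.
Round 3 — (i), derive age_over_65.
age_over_65 appears in round 3, so it is derivable.

yes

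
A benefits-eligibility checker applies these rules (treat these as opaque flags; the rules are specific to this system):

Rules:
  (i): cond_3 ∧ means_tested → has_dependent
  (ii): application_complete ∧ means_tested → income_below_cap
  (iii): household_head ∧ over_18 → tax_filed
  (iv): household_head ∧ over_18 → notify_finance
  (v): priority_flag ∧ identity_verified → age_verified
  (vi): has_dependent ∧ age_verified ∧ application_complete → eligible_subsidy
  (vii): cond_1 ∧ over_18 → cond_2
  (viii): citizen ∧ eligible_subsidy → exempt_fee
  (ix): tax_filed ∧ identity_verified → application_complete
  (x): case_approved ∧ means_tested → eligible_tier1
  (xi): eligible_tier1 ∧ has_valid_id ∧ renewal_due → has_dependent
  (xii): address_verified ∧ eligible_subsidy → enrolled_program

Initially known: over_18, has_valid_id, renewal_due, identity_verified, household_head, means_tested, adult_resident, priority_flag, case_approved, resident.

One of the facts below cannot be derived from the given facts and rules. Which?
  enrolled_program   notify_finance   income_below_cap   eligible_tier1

enrolled_program

Round 1 — (iii), (iv), (v), (x), derive tax_filed, notify_finance, age_verified, eligible_tier1.
Round 2 — (ix), (xi), derive application_complete, has_dependent.
Round 3 — (ii), (vi), derive income_below_cap, eligible_subsidy.
Derived: eligible_tier1 (round 1), notify_finance (round 1), income_below_cap (round 3). enrolled_program never appears in any round.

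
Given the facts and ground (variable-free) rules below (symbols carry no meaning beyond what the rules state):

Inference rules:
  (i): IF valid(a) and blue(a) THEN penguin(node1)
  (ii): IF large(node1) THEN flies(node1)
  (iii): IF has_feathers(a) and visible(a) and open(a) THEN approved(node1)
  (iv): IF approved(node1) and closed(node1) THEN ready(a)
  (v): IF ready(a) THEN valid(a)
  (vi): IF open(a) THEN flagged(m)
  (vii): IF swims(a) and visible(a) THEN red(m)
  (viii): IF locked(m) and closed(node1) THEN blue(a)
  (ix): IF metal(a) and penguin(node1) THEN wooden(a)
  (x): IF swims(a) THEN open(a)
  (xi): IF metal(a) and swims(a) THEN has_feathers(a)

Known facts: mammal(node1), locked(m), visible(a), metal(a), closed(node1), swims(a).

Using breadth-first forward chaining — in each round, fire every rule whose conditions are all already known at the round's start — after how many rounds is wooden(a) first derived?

6

[1] (vii) [IF swims(a) and visible(a) THEN red(m)]; (viii) [IF locked(m) and closed(node1) THEN blue(a)]; (x) [IF swims(a) THEN open(a)]; (xi) [IF metal(a) and swims(a) THEN has_feathers(a)]. ⇒ new: red(m), blue(a), open(a), has_feathers(a).
[2] (iii) [IF has_feathers(a) and visible(a) and open(a) THEN approved(node1)]; (vi) [IF open(a) THEN flagged(m)]. ⇒ new: approved(node1), flagged(m).
[3] (iv) [IF approved(node1) and closed(node1) THEN ready(a)]. ⇒ new: ready(a).
[4] (v) [IF ready(a) THEN valid(a)]. ⇒ new: valid(a).
[5] (i) [IF valid(a) and blue(a) THEN penguin(node1)]. ⇒ new: penguin(node1).
[6] (ix) [IF metal(a) and penguin(node1) THEN wooden(a)]. ⇒ new: wooden(a).
wooden(a) first appears in round 6.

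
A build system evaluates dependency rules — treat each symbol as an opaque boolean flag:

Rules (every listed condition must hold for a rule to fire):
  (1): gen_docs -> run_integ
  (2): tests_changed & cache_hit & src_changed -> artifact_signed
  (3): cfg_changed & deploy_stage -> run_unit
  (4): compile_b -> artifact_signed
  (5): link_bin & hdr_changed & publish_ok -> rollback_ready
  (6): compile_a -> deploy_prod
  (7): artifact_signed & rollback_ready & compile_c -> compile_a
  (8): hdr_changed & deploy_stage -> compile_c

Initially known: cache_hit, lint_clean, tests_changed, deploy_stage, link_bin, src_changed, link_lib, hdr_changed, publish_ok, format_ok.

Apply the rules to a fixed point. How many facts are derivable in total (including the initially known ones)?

Round 1 — (2), (5), (8), derive artifact_signed, rollback_ready, compile_c.
Round 2 — (7), derive compile_a.
Round 3 — (6), derive deploy_prod.
Closure: {artifact_signed, cache_hit, compile_a, compile_c, deploy_prod, deploy_stage, format_ok, hdr_changed, link_bin, link_lib, lint_clean, publish_ok, rollback_ready, src_changed, tests_changed} — 15 facts.

15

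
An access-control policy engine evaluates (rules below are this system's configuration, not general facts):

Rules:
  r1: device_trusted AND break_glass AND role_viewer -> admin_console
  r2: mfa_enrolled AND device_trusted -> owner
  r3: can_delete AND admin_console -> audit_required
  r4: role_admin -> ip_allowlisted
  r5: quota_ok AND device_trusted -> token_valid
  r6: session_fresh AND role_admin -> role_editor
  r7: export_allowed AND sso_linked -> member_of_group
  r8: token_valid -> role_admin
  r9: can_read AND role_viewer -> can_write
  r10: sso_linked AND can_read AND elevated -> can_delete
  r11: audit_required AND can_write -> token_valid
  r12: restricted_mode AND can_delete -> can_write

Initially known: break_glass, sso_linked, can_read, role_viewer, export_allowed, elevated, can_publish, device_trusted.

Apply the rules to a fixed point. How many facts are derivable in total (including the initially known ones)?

Round 1: r1 [device_trusted AND break_glass AND role_viewer -> admin_console]; r7 [export_allowed AND sso_linked -> member_of_group]; r9 [can_read AND role_viewer -> can_write]; r10 [sso_linked AND can_read AND elevated -> can_delete]. Adds admin_console, member_of_group, can_write, can_delete.
Round 2: r3 [can_delete AND admin_console -> audit_required]. Adds audit_required.
Round 3: r11 [audit_required AND can_write -> token_valid]. Adds token_valid.
Round 4: r8 [token_valid -> role_admin]. Adds role_admin.
Round 5: r4 [role_admin -> ip_allowlisted]. Adds ip_allowlisted.
Closure: {admin_console, audit_required, break_glass, can_delete, can_publish, can_read, can_write, device_trusted, elevated, export_allowed, ip_allowlisted, member_of_group, role_admin, role_viewer, sso_linked, token_valid} — 16 facts.

16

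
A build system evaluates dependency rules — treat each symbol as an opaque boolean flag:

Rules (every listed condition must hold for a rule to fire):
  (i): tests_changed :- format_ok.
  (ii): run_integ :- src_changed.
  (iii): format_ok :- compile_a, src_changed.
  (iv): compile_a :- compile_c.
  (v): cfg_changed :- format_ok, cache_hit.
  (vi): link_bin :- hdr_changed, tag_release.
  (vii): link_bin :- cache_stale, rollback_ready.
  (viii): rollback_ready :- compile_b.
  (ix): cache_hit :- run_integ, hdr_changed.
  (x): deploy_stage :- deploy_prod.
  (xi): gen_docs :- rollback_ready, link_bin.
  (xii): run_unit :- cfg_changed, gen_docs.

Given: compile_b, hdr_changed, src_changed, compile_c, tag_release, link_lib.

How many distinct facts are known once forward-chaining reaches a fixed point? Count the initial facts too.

Round 1: (ii) [run_integ :- src_changed.]; (iv) [compile_a :- compile_c.]; (vi) [link_bin :- hdr_changed, tag_release.]; (viii) [rollback_ready :- compile_b.]. New: run_integ, compile_a, link_bin, rollback_ready.
Round 2: (iii) [format_ok :- compile_a, src_changed.]; (ix) [cache_hit :- run_integ, hdr_changed.]; (xi) [gen_docs :- rollback_ready, link_bin.]. New: format_ok, cache_hit, gen_docs.
Round 3: (i) [tests_changed :- format_ok.]; (v) [cfg_changed :- format_ok, cache_hit.]. New: tests_changed, cfg_changed.
Round 4: (xii) [run_unit :- cfg_changed, gen_docs.]. New: run_unit.
Closure: {cache_hit, cfg_changed, compile_a, compile_b, compile_c, format_ok, gen_docs, hdr_changed, link_bin, link_lib, rollback_ready, run_integ, run_unit, src_changed, tag_release, tests_changed} — 16 facts.

16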